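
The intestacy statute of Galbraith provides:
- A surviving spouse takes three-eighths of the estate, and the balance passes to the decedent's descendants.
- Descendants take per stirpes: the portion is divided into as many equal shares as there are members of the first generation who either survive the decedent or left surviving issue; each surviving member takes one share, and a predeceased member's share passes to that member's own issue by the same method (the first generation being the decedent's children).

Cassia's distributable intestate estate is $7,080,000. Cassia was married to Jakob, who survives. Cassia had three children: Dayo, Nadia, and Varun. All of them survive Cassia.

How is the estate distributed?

Jakob: $2,655,000; Dayo: $1,475,000; Nadia: $1,475,000; Varun: $1,475,000

Jakob takes three-eighths of $7,080,000 = $2,655,000. The remaining $4,425,000 passes to the descendants.
The descendants' portion ($4,425,000) is divided into 3 shares of $1,475,000: Dayo, Nadia, and Varun each take $1,475,000.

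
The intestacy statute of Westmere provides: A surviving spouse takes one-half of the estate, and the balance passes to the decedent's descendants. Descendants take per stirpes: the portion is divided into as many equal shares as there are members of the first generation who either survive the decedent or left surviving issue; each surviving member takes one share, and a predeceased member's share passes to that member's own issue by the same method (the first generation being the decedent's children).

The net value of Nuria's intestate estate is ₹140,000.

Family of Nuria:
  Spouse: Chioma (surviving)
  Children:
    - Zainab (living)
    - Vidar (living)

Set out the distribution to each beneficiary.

Chioma: ₹70,000; Zainab: ₹35,000; Vidar: ₹35,000

Chioma takes one-half of ₹140,000 = ₹70,000. The remaining ₹70,000 passes to the descendants.
The descendants' portion (₹70,000) is divided into 2 shares of ₹35,000: Zainab and Vidar each take ₹35,000.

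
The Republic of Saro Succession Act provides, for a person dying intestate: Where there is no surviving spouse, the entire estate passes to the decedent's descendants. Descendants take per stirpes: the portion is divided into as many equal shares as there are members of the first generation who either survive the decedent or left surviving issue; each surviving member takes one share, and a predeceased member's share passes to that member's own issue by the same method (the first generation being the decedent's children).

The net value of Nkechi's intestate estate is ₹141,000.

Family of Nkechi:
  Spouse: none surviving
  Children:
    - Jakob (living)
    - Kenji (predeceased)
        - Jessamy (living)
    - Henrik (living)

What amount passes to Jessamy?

Jessamy receives ₹47,000.

The entire ₹141,000 passes to the descendants.
That amount (₹141,000) is divided into 3 shares of ₹47,000: Jakob and Henrik each take ₹47,000; Kenji's ₹47,000 share passes to Kenji's issue.
Kenji's share (₹47,000) passes entirely to Jessamy.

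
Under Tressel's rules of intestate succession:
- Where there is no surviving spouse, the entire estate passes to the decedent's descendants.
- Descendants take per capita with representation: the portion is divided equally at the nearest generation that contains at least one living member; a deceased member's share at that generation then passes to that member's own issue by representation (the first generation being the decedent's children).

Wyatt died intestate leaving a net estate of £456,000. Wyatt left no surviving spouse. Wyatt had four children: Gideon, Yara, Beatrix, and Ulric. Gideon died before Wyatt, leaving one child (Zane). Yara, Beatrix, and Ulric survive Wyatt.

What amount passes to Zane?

The entire £456,000 passes to the descendants.
That amount (£456,000) is divided into 4 shares of £114,000: Yara, Beatrix, and Ulric each take £114,000; Gideon's £114,000 share passes to Gideon's issue.
Gideon's share (£114,000) passes entirely to Zane.

Zane receives £114,000.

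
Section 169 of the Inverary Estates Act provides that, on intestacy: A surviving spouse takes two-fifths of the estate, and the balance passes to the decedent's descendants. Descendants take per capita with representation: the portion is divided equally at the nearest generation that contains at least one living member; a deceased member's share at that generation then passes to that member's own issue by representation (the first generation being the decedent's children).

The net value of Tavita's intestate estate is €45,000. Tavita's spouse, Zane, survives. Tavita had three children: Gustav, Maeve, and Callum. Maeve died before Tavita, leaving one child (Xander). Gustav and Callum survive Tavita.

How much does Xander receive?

Xander receives €9,000.

Zane takes two-fifths of €45,000 = €18,000. The remaining €27,000 passes to the descendants.
The descendants' portion (€27,000) is divided into 3 shares of €9,000: Gustav and Callum each take €9,000; Maeve's €9,000 share passes to Maeve's issue.
Maeve's share (€9,000) passes entirely to Xander.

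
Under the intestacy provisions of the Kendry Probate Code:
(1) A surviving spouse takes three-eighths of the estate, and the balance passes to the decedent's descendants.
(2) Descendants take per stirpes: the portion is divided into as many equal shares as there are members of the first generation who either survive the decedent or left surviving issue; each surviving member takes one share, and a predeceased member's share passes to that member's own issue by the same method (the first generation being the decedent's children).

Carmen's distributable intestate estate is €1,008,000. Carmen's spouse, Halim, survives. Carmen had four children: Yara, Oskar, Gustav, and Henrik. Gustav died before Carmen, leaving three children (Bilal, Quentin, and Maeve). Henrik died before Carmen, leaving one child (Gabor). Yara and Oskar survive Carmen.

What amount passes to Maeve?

Halim takes three-eighths of €1,008,000 = €378,000. The remaining €630,000 passes to the descendants.
The descendants' portion (€630,000) is divided into 4 shares of €157,500: Yara and Oskar each take €157,500; Gustav's €157,500 share passes to Gustav's issue; Henrik's €157,500 share passes to Henrik's issue.
Gustav's share (€157,500) is divided into 3 shares of €52,500: Bilal, Quentin, and Maeve each take €52,500.
Henrik's share (€157,500) passes entirely to Gabor.

Maeve receives €52,500.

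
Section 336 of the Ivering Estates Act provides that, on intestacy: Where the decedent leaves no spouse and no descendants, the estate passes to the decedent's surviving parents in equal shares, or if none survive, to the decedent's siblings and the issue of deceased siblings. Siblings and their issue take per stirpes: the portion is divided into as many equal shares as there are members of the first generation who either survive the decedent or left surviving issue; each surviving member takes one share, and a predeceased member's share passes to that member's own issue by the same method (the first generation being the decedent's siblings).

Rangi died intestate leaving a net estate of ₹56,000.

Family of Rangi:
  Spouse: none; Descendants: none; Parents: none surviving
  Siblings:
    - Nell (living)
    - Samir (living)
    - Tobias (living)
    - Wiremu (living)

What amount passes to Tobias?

The entire ₹56,000 passes to the siblings and their issue.
That amount (₹56,000) is divided into 4 shares of ₹14,000: Nell, Samir, Tobias, and Wiremu each take ₹14,000.

Tobias receives ₹14,000.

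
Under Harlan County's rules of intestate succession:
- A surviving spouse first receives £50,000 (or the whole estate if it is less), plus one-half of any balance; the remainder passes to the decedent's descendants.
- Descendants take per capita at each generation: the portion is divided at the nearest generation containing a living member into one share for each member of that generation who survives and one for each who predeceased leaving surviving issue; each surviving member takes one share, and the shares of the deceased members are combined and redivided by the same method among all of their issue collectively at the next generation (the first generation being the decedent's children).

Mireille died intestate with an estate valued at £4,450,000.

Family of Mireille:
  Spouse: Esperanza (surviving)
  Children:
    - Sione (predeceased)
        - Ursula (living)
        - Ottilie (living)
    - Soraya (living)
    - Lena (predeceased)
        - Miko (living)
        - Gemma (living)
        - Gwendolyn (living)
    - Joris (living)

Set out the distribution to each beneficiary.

Esperanza first takes £50,000, leaving a balance of £4,400,000. Esperanza then takes one-half of the balance (£2,200,000), for a total of £2,250,000. The remaining £2,200,000 passes to the descendants.
The descendants' portion (£2,200,000) is divided at the children's generation into 4 shares of £550,000. Soraya and Joris each take £550,000. The 2 shares of the deceased (Sione and Lena) are combined into a pool of £1,100,000.
That pool (£1,100,000) is divided at the grandchildren's generation equally among Ursula, Ottilie, Miko, Gemma, and Gwendolyn: £220,000 each.

Esperanza: £2,250,000; Ursula: £220,000; Ottilie: £220,000; Soraya: £550,000; Miko: £220,000; Gemma: £220,000; Gwendolyn: £220,000; Joris: £550,000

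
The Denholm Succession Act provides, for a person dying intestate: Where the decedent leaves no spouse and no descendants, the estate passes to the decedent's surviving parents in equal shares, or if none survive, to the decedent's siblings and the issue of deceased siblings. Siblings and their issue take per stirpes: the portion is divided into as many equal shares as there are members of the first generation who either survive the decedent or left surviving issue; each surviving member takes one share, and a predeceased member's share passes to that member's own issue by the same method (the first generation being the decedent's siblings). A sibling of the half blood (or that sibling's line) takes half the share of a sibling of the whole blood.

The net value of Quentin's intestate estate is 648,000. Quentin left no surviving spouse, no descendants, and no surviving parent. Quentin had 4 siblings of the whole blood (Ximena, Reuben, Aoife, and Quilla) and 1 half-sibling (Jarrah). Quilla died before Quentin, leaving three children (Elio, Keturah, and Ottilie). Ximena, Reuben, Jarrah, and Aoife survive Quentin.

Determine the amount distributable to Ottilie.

The entire 648,000 passes to the siblings and their issue.
Counting each half-blood sibling's line as half a unit, there are 9/2 units in 648,000, so one unit is 144,000. Whole-blood lines (Ximena, Reuben, Aoife, and Quilla) take 144,000 each; half-blood lines (Jarrah) take 72,000 each.
Quilla's share (144,000) is divided into 3 shares of 48,000: Elio, Keturah, and Ottilie each take 48,000.

Ottilie receives 48,000.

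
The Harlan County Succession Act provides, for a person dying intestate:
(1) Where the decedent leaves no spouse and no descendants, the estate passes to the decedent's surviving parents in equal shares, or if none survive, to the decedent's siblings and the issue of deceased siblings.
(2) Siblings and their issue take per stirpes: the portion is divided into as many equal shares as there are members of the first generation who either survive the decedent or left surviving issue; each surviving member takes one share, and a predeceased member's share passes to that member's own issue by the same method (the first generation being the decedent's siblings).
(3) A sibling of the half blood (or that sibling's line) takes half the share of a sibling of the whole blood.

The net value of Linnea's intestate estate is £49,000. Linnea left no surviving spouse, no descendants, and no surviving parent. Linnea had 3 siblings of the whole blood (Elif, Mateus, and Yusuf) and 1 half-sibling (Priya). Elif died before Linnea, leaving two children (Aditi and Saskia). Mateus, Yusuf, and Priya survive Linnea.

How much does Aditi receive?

Aditi receives £7,000.

The entire £49,000 passes to the siblings and their issue.
Counting each half-blood sibling's line as half a unit, there are 7/2 units in £49,000, so one unit is £14,000. Whole-blood lines (Elif, Mateus, and Yusuf) take £14,000 each; half-blood lines (Priya) take £7,000 each.
Elif's share (£14,000) is divided into 2 shares of £7,000: Aditi and Saskia each take £7,000.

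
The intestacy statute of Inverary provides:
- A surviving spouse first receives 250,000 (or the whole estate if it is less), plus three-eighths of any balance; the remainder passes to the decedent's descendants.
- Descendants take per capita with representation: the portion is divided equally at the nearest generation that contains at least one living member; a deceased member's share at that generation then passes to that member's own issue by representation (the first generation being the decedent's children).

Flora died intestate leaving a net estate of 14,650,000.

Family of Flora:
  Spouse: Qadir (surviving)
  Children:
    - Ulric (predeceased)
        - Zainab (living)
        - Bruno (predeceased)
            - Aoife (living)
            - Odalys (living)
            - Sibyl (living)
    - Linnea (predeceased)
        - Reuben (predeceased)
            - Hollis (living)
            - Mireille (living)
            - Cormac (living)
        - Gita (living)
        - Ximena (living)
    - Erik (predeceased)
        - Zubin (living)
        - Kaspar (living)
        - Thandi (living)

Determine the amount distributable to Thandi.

Qadir first takes 250,000, leaving a balance of 14,400,000. Qadir then takes three-eighths of the balance (5,400,000), for a total of 5,650,000. The remaining 9,000,000 passes to the descendants.
No child survives, so the initial division is made at the grandchildren's generation.
The descendants' portion (9,000,000) is divided into 8 shares of 1,125,000: Zainab, Gita, Ximena, Zubin, Kaspar, and Thandi each take 1,125,000; Bruno's 1,125,000 share passes to Bruno's issue; Reuben's 1,125,000 share passes to Reuben's issue.
Bruno's share (1,125,000) is divided into 3 shares of 375,000: Aoife, Odalys, and Sibyl each take 375,000.
Reuben's share (1,125,000) is divided into 3 shares of 375,000: Hollis, Mireille, and Cormac each take 375,000.

Thandi receives 1,125,000.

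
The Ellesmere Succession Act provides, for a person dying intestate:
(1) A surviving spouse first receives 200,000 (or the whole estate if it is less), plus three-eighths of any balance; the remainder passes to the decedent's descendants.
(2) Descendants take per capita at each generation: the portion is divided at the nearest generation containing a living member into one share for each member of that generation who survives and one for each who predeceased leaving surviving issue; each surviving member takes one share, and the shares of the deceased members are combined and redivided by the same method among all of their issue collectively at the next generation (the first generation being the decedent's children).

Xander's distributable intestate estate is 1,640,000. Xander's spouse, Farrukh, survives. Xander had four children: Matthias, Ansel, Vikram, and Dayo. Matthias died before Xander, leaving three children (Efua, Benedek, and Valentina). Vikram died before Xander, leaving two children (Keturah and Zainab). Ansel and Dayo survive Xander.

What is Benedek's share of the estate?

Farrukh first takes 200,000, leaving a balance of 1,440,000. Farrukh then takes three-eighths of the balance (540,000), for a total of 740,000. The remaining 900,000 passes to the descendants.
The descendants' portion (900,000) is divided at the children's generation into 4 shares of 225,000. Ansel and Dayo each take 225,000. The 2 shares of the deceased (Matthias and Vikram) are combined into a pool of 450,000.
That pool (450,000) is divided at the grandchildren's generation equally among Efua, Benedek, Valentina, Keturah, and Zainab: 90,000 each.

Benedek receives 90,000.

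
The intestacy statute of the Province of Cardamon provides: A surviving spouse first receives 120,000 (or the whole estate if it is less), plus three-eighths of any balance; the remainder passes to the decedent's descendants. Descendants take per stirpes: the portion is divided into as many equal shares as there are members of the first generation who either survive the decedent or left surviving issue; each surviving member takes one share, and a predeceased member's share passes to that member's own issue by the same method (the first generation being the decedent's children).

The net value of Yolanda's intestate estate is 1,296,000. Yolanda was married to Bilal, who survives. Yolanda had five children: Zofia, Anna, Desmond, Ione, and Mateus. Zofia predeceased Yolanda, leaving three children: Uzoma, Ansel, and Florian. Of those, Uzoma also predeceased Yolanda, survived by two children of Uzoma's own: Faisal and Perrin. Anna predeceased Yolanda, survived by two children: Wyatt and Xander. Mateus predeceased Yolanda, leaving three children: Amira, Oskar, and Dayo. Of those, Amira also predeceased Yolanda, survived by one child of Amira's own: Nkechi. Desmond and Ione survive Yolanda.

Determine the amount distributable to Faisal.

Bilal first takes 120,000, leaving a balance of 1,176,000. Bilal then takes three-eighths of the balance (441,000), for a total of 561,000. The remaining 735,000 passes to the descendants.
The descendants' portion (735,000) is divided into 5 shares of 147,000: Desmond and Ione each take 147,000; Zofia's 147,000 share passes to Zofia's issue; Anna's 147,000 share passes to Anna's issue; Mateus's 147,000 share passes to Mateus's issue.
Zofia's share (147,000) is divided into 3 shares of 49,000: Ansel and Florian each take 49,000; Uzoma's 49,000 share passes to Uzoma's issue.
Uzoma's share (49,000) is divided into 2 shares of 24,500: Faisal and Perrin each take 24,500.
Anna's share (147,000) is divided into 2 shares of 73,500: Wyatt and Xander each take 73,500.
Mateus's share (147,000) is divided into 3 shares of 49,000: Oskar and Dayo each take 49,000; Amira's 49,000 share passes to Amira's issue.
Amira's share (49,000) passes entirely to Nkechi.

Faisal receives 24,500.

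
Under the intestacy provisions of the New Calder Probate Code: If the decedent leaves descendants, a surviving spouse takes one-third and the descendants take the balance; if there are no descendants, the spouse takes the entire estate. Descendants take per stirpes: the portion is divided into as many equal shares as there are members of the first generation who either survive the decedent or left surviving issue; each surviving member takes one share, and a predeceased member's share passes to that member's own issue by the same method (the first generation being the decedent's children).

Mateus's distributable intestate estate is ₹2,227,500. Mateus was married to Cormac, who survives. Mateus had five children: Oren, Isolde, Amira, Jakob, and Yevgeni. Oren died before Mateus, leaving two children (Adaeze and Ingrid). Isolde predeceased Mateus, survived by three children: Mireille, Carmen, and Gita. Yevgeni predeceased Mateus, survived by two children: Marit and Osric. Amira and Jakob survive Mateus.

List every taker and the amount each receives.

Cormac: ₹742,500; Adaeze: ₹148,500; Ingrid: ₹148,500; Mireille: ₹99,000; Carmen: ₹99,000; Gita: ₹99,000; Amira: ₹297,000; Jakob: ₹297,000; Marit: ₹148,500; Osric: ₹148,500

Cormac takes one-third of ₹2,227,500 = ₹742,500. The remaining ₹1,485,000 passes to the descendants.
The descendants' portion (₹1,485,000) is divided into 5 shares of ₹297,000: Amira and Jakob each take ₹297,000; Oren's ₹297,000 share passes to Oren's issue; Isolde's ₹297,000 share passes to Isolde's issue; Yevgeni's ₹297,000 share passes to Yevgeni's issue.
Oren's share (₹297,000) is divided into 2 shares of ₹148,500: Adaeze and Ingrid each take ₹148,500.
Isolde's share (₹297,000) is divided into 3 shares of ₹99,000: Mireille, Carmen, and Gita each take ₹99,000.
Yevgeni's share (₹297,000) is divided into 2 shares of ₹148,500: Marit and Osric each take ₹148,500.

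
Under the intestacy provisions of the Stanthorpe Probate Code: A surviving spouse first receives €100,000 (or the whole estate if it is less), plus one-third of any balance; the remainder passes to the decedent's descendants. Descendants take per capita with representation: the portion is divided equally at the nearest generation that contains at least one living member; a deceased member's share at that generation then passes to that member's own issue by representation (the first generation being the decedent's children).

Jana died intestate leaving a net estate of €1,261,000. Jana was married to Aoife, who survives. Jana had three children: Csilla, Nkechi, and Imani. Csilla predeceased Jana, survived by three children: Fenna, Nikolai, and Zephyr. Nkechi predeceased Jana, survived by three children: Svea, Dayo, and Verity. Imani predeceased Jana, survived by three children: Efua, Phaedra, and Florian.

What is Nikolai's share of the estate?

Aoife first takes €100,000, leaving a balance of €1,161,000. Aoife then takes one-third of the balance (€387,000), for a total of €487,000. The remaining €774,000 passes to the descendants.
No child survives, so the initial division is made at the grandchildren's generation.
The descendants' portion (€774,000) is divided into 9 shares of €86,000: Fenna, Nikolai, Zephyr, Svea, Dayo, Verity, Efua, Phaedra, and Florian each take €86,000.

Nikolai receives €86,000.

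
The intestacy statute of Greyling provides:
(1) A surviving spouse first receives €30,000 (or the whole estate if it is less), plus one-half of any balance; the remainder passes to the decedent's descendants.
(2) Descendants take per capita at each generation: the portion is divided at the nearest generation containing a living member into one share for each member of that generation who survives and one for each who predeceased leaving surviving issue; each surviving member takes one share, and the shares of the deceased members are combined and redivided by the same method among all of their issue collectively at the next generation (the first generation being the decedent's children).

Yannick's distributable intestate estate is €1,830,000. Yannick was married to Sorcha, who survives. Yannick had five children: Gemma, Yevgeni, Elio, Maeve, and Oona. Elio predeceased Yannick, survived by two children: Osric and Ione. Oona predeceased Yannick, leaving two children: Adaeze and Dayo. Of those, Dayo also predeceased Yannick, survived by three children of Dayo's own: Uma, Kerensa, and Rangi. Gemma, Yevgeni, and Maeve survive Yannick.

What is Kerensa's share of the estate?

Sorcha first takes €30,000, leaving a balance of €1,800,000. Sorcha then takes one-half of the balance (€900,000), for a total of €930,000. The remaining €900,000 passes to the descendants.
The descendants' portion (€900,000) is divided at the children's generation into 5 shares of €180,000. Gemma, Yevgeni, and Maeve each take €180,000. The 2 shares of the deceased (Elio and Oona) are combined into a pool of €360,000.
That pool (€360,000) is divided at the grandchildren's generation into 4 shares of €90,000. Osric, Ione, and Adaeze each take €90,000. The remaining share for the deceased Dayo (€90,000) is carried to the next generation.
That pool (€90,000) is divided at the great-grandchildren's generation equally among Uma, Kerensa, and Rangi: €30,000 each.

Kerensa receives €30,000.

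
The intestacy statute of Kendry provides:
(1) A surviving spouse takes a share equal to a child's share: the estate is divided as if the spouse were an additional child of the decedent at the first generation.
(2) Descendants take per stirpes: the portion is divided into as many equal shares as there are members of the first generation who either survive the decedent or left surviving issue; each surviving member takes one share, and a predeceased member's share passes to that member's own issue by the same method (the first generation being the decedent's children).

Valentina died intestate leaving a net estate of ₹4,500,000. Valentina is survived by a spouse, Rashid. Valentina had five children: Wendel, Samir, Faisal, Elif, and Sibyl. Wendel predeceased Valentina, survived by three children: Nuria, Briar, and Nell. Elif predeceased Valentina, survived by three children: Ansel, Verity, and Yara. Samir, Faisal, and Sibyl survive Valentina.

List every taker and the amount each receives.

Rashid: ₹750,000; Nuria: ₹250,000; Briar: ₹250,000; Nell: ₹250,000; Samir: ₹750,000; Faisal: ₹750,000; Ansel: ₹250,000; Verity: ₹250,000; Yara: ₹250,000; Sibyl: ₹750,000

The spouse counts as an additional share at the children's level, so there are 6 primary shares of ₹750,000. Rashid takes one such share (₹750,000).
The children's combined portion (₹3,750,000) is divided into 5 shares of ₹750,000: Samir, Faisal, and Sibyl each take ₹750,000; Wendel's ₹750,000 share passes to Wendel's issue; Elif's ₹750,000 share passes to Elif's issue.
Wendel's share (₹750,000) is divided into 3 shares of ₹250,000: Nuria, Briar, and Nell each take ₹250,000.
Elif's share (₹750,000) is divided into 3 shares of ₹250,000: Ansel, Verity, and Yara each take ₹250,000.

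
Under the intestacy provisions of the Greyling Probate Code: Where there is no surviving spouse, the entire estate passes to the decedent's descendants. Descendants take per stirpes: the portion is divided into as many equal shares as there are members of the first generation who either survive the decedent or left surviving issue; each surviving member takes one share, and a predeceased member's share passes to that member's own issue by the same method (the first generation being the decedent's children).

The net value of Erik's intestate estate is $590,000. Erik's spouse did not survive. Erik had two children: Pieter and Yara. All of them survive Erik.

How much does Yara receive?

Yara receives $295,000.

The entire $590,000 passes to the descendants.
That amount ($590,000) is divided into 2 shares of $295,000: Pieter and Yara each take $295,000.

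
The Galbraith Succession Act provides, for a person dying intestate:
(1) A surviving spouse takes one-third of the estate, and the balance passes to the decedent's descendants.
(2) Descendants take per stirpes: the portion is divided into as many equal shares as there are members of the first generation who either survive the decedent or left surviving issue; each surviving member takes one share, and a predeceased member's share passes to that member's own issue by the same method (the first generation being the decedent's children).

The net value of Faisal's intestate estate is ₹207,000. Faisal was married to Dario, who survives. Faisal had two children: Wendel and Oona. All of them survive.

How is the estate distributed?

Dario takes one-third of ₹207,000 = ₹69,000. The remaining ₹138,000 passes to the descendants.
The descendants' portion (₹138,000) is divided into 2 shares of ₹69,000: Wendel and Oona each take ₹69,000.

Dario: ₹69,000; Wendel: ₹69,000; Oona: ₹69,000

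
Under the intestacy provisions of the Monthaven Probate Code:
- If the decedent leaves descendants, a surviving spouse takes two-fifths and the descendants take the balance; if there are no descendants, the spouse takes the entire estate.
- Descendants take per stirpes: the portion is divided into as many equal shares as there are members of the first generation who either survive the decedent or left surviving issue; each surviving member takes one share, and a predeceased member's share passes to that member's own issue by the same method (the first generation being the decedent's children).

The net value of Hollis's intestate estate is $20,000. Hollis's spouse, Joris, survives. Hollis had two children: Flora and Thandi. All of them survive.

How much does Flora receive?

Flora receives $6,000.

Joris takes two-fifths of $20,000 = $8,000. The remaining $12,000 passes to the descendants.
The descendants' portion ($12,000) is divided into 2 shares of $6,000: Flora and Thandi each take $6,000.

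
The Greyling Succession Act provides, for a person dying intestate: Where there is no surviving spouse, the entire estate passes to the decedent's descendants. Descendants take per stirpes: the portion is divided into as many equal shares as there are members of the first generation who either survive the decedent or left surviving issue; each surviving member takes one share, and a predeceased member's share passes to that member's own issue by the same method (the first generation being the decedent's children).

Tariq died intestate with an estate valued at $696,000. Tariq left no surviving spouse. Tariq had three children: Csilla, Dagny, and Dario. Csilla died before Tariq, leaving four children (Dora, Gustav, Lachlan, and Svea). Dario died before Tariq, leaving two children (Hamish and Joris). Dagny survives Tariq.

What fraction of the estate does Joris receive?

Joris receives 1/6 of the estate.

The entire $696,000 passes to the descendants.
That amount ($696,000) is divided into 3 shares of $232,000: Dagny takes $232,000; Csilla's $232,000 share passes to Csilla's issue; Dario's $232,000 share passes to Dario's issue.
Csilla's share ($232,000) is divided into 4 shares of $58,000: Dora, Gustav, Lachlan, and Svea each take $58,000.
Dario's share ($232,000) is divided into 2 shares of $116,000: Hamish and Joris each take $116,000.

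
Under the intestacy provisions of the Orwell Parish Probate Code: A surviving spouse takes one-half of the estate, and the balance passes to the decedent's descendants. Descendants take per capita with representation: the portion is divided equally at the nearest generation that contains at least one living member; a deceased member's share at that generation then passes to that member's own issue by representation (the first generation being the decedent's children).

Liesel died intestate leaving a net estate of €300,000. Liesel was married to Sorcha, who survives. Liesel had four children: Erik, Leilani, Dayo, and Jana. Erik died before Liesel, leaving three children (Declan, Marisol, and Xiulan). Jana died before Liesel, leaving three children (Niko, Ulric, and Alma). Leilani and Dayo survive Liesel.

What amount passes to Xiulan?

Sorcha takes one-half of €300,000 = €150,000. The remaining €150,000 passes to the descendants.
The descendants' portion (€150,000) is divided into 4 shares of €37,500: Leilani and Dayo each take €37,500; Erik's €37,500 share passes to Erik's issue; Jana's €37,500 share passes to Jana's issue.
Erik's share (€37,500) is divided into 3 shares of €12,500: Declan, Marisol, and Xiulan each take €12,500.
Jana's share (€37,500) is divided into 3 shares of €12,500: Niko, Ulric, and Alma each take €12,500.

Xiulan receives €12,500.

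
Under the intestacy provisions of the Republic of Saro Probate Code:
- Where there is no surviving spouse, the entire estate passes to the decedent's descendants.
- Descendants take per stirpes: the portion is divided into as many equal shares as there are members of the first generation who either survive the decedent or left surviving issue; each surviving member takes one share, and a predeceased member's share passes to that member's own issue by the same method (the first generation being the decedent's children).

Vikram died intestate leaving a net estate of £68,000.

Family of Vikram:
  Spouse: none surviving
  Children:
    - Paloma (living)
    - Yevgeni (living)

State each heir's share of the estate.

The entire £68,000 passes to the descendants.
That amount (£68,000) is divided into 2 shares of £34,000: Paloma and Yevgeni each take £34,000.

Paloma: £34,000; Yevgeni: £34,000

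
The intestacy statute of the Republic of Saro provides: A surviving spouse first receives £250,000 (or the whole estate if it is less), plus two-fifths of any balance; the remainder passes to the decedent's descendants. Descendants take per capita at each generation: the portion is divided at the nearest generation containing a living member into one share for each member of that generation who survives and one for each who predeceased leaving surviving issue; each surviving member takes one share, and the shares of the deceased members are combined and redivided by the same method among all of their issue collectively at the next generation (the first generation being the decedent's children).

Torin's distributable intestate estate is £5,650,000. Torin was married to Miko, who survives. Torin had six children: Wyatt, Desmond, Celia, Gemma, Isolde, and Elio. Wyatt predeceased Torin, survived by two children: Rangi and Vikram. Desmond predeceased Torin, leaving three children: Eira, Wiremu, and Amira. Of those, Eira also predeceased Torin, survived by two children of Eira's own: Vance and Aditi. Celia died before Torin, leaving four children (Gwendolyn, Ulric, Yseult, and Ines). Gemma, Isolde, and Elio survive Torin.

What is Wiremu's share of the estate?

Wiremu receives £180,000.

Miko first takes £250,000, leaving a balance of £5,400,000. Miko then takes two-fifths of the balance (£2,160,000), for a total of £2,410,000. The remaining £3,240,000 passes to the descendants.
The descendants' portion (£3,240,000) is divided at the children's generation into 6 shares of £540,000. Gemma, Isolde, and Elio each take £540,000. The 3 shares of the deceased (Wyatt, Desmond, and Celia) are combined into a pool of £1,620,000.
That pool (£1,620,000) is divided at the grandchildren's generation into 9 shares of £180,000. Rangi, Vikram, Wiremu, Amira, Gwendolyn, Ulric, Yseult, and Ines each take £180,000. The remaining share for the deceased Eira (£180,000) is carried to the next generation.
That pool (£180,000) is divided at the great-grandchildren's generation equally among Vance and Aditi: £90,000 each.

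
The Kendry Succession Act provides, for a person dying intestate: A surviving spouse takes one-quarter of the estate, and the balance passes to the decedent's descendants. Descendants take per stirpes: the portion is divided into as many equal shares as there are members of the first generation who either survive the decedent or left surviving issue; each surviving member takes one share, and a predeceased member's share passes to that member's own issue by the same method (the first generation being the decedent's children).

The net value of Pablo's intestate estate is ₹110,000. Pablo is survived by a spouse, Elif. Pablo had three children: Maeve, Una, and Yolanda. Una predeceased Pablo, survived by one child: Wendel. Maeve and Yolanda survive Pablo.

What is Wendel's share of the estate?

Elif takes one-quarter of ₹110,000 = ₹27,500. The remaining ₹82,500 passes to the descendants.
The descendants' portion (₹82,500) is divided into 3 shares of ₹27,500: Maeve and Yolanda each take ₹27,500; Una's ₹27,500 share passes to Una's issue.
Una's share (₹27,500) passes entirely to Wendel.

Wendel receives ₹27,500.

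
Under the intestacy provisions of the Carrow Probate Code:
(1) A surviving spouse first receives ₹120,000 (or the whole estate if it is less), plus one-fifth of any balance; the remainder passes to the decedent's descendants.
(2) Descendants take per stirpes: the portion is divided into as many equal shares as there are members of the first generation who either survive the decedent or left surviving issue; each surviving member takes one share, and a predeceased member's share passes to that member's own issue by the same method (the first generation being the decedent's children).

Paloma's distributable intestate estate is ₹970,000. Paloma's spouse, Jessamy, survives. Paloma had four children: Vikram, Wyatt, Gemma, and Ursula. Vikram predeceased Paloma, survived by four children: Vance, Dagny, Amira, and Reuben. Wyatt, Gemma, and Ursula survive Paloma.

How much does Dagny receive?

Dagny receives ₹42,500.

Jessamy first takes ₹120,000, leaving a balance of ₹850,000. Jessamy then takes one-fifth of the balance (₹170,000), for a total of ₹290,000. The remaining ₹680,000 passes to the descendants.
The descendants' portion (₹680,000) is divided into 4 shares of ₹170,000: Wyatt, Gemma, and Ursula each take ₹170,000; Vikram's ₹170,000 share passes to Vikram's issue.
Vikram's share (₹170,000) is divided into 4 shares of ₹42,500: Vance, Dagny, Amira, and Reuben each take ₹42,500.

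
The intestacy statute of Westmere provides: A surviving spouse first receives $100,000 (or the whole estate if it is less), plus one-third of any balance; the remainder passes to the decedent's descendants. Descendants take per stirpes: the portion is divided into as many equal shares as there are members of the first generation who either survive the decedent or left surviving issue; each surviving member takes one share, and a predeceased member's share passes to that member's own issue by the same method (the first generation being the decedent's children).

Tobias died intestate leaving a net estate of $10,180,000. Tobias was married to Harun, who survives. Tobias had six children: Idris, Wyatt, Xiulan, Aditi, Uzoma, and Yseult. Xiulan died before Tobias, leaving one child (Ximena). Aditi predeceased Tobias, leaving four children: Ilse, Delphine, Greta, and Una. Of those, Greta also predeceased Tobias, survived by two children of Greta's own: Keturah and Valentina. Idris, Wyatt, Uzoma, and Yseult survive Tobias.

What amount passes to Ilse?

Harun first takes $100,000, leaving a balance of $10,080,000. Harun then takes one-third of the balance ($3,360,000), for a total of $3,460,000. The remaining $6,720,000 passes to the descendants.
The descendants' portion ($6,720,000) is divided into 6 shares of $1,120,000: Idris, Wyatt, Uzoma, and Yseult each take $1,120,000; Xiulan's $1,120,000 share passes to Xiulan's issue; Aditi's $1,120,000 share passes to Aditi's issue.
Xiulan's share ($1,120,000) passes entirely to Ximena.
Aditi's share ($1,120,000) is divided into 4 shares of $280,000: Ilse, Delphine, and Una each take $280,000; Greta's $280,000 share passes to Greta's issue.
Greta's share ($280,000) is divided into 2 shares of $140,000: Keturah and Valentina each take $140,000.

Ilse receives $280,000.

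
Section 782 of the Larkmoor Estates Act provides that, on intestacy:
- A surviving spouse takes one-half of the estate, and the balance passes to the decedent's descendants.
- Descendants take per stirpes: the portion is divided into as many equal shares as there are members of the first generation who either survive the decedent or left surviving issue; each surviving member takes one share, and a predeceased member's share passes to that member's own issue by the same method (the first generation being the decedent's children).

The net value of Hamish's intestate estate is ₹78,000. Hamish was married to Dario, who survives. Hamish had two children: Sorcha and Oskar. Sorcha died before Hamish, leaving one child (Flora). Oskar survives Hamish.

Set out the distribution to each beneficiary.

Dario: ₹39,000; Flora: ₹19,500; Oskar: ₹19,500

Dario takes one-half of ₹78,000 = ₹39,000. The remaining ₹39,000 passes to the descendants.
The descendants' portion (₹39,000) is divided into 2 shares of ₹19,500: Oskar takes ₹19,500; Sorcha's ₹19,500 share passes to Sorcha's issue.
Sorcha's share (₹19,500) passes entirely to Flora.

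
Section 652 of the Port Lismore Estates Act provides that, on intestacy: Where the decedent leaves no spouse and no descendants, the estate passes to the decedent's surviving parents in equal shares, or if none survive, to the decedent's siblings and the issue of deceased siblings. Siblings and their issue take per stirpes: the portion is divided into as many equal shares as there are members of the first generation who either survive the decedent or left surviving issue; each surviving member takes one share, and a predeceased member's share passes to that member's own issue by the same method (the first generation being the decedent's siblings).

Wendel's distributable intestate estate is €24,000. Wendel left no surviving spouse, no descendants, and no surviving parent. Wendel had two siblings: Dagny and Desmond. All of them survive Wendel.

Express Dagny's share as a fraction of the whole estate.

The entire €24,000 passes to the siblings and their issue.
That amount (€24,000) is divided into 2 shares of €12,000: Dagny and Desmond each take €12,000.

Dagny receives 1/2 of the estate.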